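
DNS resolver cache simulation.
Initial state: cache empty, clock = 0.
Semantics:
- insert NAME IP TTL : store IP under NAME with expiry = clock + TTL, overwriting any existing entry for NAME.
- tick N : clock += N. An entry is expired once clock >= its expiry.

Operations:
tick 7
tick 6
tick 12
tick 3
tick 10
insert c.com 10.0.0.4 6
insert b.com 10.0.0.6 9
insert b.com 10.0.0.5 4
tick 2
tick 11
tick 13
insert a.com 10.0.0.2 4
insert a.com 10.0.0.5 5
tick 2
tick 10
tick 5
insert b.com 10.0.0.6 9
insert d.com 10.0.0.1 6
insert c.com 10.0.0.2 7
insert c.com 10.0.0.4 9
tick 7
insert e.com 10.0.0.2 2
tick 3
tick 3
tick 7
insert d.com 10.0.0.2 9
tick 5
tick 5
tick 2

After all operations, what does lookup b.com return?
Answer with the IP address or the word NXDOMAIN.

Op 1: tick 7 -> clock=7.
Op 2: tick 6 -> clock=13.
Op 3: tick 12 -> clock=25.
Op 4: tick 3 -> clock=28.
Op 5: tick 10 -> clock=38.
Op 6: insert c.com -> 10.0.0.4 (expiry=38+6=44). clock=38
Op 7: insert b.com -> 10.0.0.6 (expiry=38+9=47). clock=38
Op 8: insert b.com -> 10.0.0.5 (expiry=38+4=42). clock=38
Op 9: tick 2 -> clock=40.
Op 10: tick 11 -> clock=51. purged={b.com,c.com}
Op 11: tick 13 -> clock=64.
Op 12: insert a.com -> 10.0.0.2 (expiry=64+4=68). clock=64
Op 13: insert a.com -> 10.0.0.5 (expiry=64+5=69). clock=64
Op 14: tick 2 -> clock=66.
Op 15: tick 10 -> clock=76. purged={a.com}
Op 16: tick 5 -> clock=81.
Op 17: insert b.com -> 10.0.0.6 (expiry=81+9=90). clock=81
Op 18: insert d.com -> 10.0.0.1 (expiry=81+6=87). clock=81
Op 19: insert c.com -> 10.0.0.2 (expiry=81+7=88). clock=81
Op 20: insert c.com -> 10.0.0.4 (expiry=81+9=90). clock=81
Op 21: tick 7 -> clock=88. purged={d.com}
Op 22: insert e.com -> 10.0.0.2 (expiry=88+2=90). clock=88
Op 23: tick 3 -> clock=91. purged={b.com,c.com,e.com}
Op 24: tick 3 -> clock=94.
Op 25: tick 7 -> clock=101.
Op 26: insert d.com -> 10.0.0.2 (expiry=101+9=110). clock=101
Op 27: tick 5 -> clock=106.
Op 28: tick 5 -> clock=111. purged={d.com}
Op 29: tick 2 -> clock=113.
lookup b.com: not in cache (expired or never inserted)

Answer: NXDOMAIN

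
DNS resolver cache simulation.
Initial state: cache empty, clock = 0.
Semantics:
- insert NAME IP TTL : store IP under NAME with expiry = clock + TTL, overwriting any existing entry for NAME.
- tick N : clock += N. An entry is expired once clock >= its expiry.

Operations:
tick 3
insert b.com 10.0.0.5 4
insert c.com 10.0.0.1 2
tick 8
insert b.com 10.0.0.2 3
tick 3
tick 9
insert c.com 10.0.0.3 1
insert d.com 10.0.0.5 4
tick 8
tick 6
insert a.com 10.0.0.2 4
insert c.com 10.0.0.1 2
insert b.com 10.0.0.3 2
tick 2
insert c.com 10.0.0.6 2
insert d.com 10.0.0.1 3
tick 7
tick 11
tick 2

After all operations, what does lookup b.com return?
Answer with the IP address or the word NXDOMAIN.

Op 1: tick 3 -> clock=3.
Op 2: insert b.com -> 10.0.0.5 (expiry=3+4=7). clock=3
Op 3: insert c.com -> 10.0.0.1 (expiry=3+2=5). clock=3
Op 4: tick 8 -> clock=11. purged={b.com,c.com}
Op 5: insert b.com -> 10.0.0.2 (expiry=11+3=14). clock=11
Op 6: tick 3 -> clock=14. purged={b.com}
Op 7: tick 9 -> clock=23.
Op 8: insert c.com -> 10.0.0.3 (expiry=23+1=24). clock=23
Op 9: insert d.com -> 10.0.0.5 (expiry=23+4=27). clock=23
Op 10: tick 8 -> clock=31. purged={c.com,d.com}
Op 11: tick 6 -> clock=37.
Op 12: insert a.com -> 10.0.0.2 (expiry=37+4=41). clock=37
Op 13: insert c.com -> 10.0.0.1 (expiry=37+2=39). clock=37
Op 14: insert b.com -> 10.0.0.3 (expiry=37+2=39). clock=37
Op 15: tick 2 -> clock=39. purged={b.com,c.com}
Op 16: insert c.com -> 10.0.0.6 (expiry=39+2=41). clock=39
Op 17: insert d.com -> 10.0.0.1 (expiry=39+3=42). clock=39
Op 18: tick 7 -> clock=46. purged={a.com,c.com,d.com}
Op 19: tick 11 -> clock=57.
Op 20: tick 2 -> clock=59.
lookup b.com: not in cache (expired or never inserted)

Answer: NXDOMAIN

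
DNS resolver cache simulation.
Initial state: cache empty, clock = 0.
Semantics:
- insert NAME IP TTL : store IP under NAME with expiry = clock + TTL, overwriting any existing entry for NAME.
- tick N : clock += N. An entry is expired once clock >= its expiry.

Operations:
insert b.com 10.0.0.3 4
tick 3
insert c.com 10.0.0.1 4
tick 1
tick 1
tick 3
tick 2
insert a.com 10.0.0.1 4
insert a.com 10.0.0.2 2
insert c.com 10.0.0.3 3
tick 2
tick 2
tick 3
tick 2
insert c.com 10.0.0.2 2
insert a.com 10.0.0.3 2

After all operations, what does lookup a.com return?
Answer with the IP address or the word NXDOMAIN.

Op 1: insert b.com -> 10.0.0.3 (expiry=0+4=4). clock=0
Op 2: tick 3 -> clock=3.
Op 3: insert c.com -> 10.0.0.1 (expiry=3+4=7). clock=3
Op 4: tick 1 -> clock=4. purged={b.com}
Op 5: tick 1 -> clock=5.
Op 6: tick 3 -> clock=8. purged={c.com}
Op 7: tick 2 -> clock=10.
Op 8: insert a.com -> 10.0.0.1 (expiry=10+4=14). clock=10
Op 9: insert a.com -> 10.0.0.2 (expiry=10+2=12). clock=10
Op 10: insert c.com -> 10.0.0.3 (expiry=10+3=13). clock=10
Op 11: tick 2 -> clock=12. purged={a.com}
Op 12: tick 2 -> clock=14. purged={c.com}
Op 13: tick 3 -> clock=17.
Op 14: tick 2 -> clock=19.
Op 15: insert c.com -> 10.0.0.2 (expiry=19+2=21). clock=19
Op 16: insert a.com -> 10.0.0.3 (expiry=19+2=21). clock=19
lookup a.com: present, ip=10.0.0.3 expiry=21 > clock=19

Answer: 10.0.0.3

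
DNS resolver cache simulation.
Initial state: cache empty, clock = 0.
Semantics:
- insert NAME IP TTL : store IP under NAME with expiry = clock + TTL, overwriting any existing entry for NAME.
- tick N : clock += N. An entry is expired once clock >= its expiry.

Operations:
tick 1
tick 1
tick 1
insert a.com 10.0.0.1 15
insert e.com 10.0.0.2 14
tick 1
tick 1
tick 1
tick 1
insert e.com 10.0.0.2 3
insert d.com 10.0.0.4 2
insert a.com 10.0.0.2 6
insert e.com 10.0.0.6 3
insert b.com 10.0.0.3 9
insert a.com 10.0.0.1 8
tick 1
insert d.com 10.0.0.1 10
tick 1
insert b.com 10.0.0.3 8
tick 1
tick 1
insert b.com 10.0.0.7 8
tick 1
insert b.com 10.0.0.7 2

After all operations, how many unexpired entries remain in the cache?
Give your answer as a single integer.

Op 1: tick 1 -> clock=1.
Op 2: tick 1 -> clock=2.
Op 3: tick 1 -> clock=3.
Op 4: insert a.com -> 10.0.0.1 (expiry=3+15=18). clock=3
Op 5: insert e.com -> 10.0.0.2 (expiry=3+14=17). clock=3
Op 6: tick 1 -> clock=4.
Op 7: tick 1 -> clock=5.
Op 8: tick 1 -> clock=6.
Op 9: tick 1 -> clock=7.
Op 10: insert e.com -> 10.0.0.2 (expiry=7+3=10). clock=7
Op 11: insert d.com -> 10.0.0.4 (expiry=7+2=9). clock=7
Op 12: insert a.com -> 10.0.0.2 (expiry=7+6=13). clock=7
Op 13: insert e.com -> 10.0.0.6 (expiry=7+3=10). clock=7
Op 14: insert b.com -> 10.0.0.3 (expiry=7+9=16). clock=7
Op 15: insert a.com -> 10.0.0.1 (expiry=7+8=15). clock=7
Op 16: tick 1 -> clock=8.
Op 17: insert d.com -> 10.0.0.1 (expiry=8+10=18). clock=8
Op 18: tick 1 -> clock=9.
Op 19: insert b.com -> 10.0.0.3 (expiry=9+8=17). clock=9
Op 20: tick 1 -> clock=10. purged={e.com}
Op 21: tick 1 -> clock=11.
Op 22: insert b.com -> 10.0.0.7 (expiry=11+8=19). clock=11
Op 23: tick 1 -> clock=12.
Op 24: insert b.com -> 10.0.0.7 (expiry=12+2=14). clock=12
Final cache (unexpired): {a.com,b.com,d.com} -> size=3

Answer: 3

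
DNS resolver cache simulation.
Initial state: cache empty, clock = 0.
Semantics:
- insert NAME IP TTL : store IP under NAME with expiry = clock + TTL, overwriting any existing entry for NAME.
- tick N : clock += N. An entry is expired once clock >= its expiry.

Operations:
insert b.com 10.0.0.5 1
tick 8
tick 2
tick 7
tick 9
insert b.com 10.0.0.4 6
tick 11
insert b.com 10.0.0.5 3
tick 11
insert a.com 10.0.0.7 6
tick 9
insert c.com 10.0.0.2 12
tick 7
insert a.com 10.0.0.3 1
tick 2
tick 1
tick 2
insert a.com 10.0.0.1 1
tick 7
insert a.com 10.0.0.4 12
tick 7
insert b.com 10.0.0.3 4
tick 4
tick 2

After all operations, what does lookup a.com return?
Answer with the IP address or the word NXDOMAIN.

Op 1: insert b.com -> 10.0.0.5 (expiry=0+1=1). clock=0
Op 2: tick 8 -> clock=8. purged={b.com}
Op 3: tick 2 -> clock=10.
Op 4: tick 7 -> clock=17.
Op 5: tick 9 -> clock=26.
Op 6: insert b.com -> 10.0.0.4 (expiry=26+6=32). clock=26
Op 7: tick 11 -> clock=37. purged={b.com}
Op 8: insert b.com -> 10.0.0.5 (expiry=37+3=40). clock=37
Op 9: tick 11 -> clock=48. purged={b.com}
Op 10: insert a.com -> 10.0.0.7 (expiry=48+6=54). clock=48
Op 11: tick 9 -> clock=57. purged={a.com}
Op 12: insert c.com -> 10.0.0.2 (expiry=57+12=69). clock=57
Op 13: tick 7 -> clock=64.
Op 14: insert a.com -> 10.0.0.3 (expiry=64+1=65). clock=64
Op 15: tick 2 -> clock=66. purged={a.com}
Op 16: tick 1 -> clock=67.
Op 17: tick 2 -> clock=69. purged={c.com}
Op 18: insert a.com -> 10.0.0.1 (expiry=69+1=70). clock=69
Op 19: tick 7 -> clock=76. purged={a.com}
Op 20: insert a.com -> 10.0.0.4 (expiry=76+12=88). clock=76
Op 21: tick 7 -> clock=83.
Op 22: insert b.com -> 10.0.0.3 (expiry=83+4=87). clock=83
Op 23: tick 4 -> clock=87. purged={b.com}
Op 24: tick 2 -> clock=89. purged={a.com}
lookup a.com: not in cache (expired or never inserted)

Answer: NXDOMAIN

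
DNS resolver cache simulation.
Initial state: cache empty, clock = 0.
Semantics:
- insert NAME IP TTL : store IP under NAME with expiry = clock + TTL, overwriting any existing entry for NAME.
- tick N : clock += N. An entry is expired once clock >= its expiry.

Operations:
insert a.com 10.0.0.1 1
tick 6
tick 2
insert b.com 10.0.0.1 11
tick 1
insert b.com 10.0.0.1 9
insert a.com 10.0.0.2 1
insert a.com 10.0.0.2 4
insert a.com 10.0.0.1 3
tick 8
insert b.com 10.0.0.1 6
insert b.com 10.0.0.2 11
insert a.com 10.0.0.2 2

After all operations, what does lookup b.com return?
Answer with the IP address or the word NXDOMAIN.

Op 1: insert a.com -> 10.0.0.1 (expiry=0+1=1). clock=0
Op 2: tick 6 -> clock=6. purged={a.com}
Op 3: tick 2 -> clock=8.
Op 4: insert b.com -> 10.0.0.1 (expiry=8+11=19). clock=8
Op 5: tick 1 -> clock=9.
Op 6: insert b.com -> 10.0.0.1 (expiry=9+9=18). clock=9
Op 7: insert a.com -> 10.0.0.2 (expiry=9+1=10). clock=9
Op 8: insert a.com -> 10.0.0.2 (expiry=9+4=13). clock=9
Op 9: insert a.com -> 10.0.0.1 (expiry=9+3=12). clock=9
Op 10: tick 8 -> clock=17. purged={a.com}
Op 11: insert b.com -> 10.0.0.1 (expiry=17+6=23). clock=17
Op 12: insert b.com -> 10.0.0.2 (expiry=17+11=28). clock=17
Op 13: insert a.com -> 10.0.0.2 (expiry=17+2=19). clock=17
lookup b.com: present, ip=10.0.0.2 expiry=28 > clock=17

Answer: 10.0.0.2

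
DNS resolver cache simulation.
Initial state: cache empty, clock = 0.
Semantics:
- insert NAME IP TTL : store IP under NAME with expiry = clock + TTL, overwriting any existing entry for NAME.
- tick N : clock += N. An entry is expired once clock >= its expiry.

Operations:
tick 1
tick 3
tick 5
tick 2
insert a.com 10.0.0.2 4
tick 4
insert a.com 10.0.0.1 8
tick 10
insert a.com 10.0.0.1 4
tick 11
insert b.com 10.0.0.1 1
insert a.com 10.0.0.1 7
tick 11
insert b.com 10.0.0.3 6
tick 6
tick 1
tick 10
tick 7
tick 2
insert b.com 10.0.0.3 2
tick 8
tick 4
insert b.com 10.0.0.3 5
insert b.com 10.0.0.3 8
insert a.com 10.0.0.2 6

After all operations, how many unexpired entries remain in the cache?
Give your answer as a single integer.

Answer: 2

Derivation:
Op 1: tick 1 -> clock=1.
Op 2: tick 3 -> clock=4.
Op 3: tick 5 -> clock=9.
Op 4: tick 2 -> clock=11.
Op 5: insert a.com -> 10.0.0.2 (expiry=11+4=15). clock=11
Op 6: tick 4 -> clock=15. purged={a.com}
Op 7: insert a.com -> 10.0.0.1 (expiry=15+8=23). clock=15
Op 8: tick 10 -> clock=25. purged={a.com}
Op 9: insert a.com -> 10.0.0.1 (expiry=25+4=29). clock=25
Op 10: tick 11 -> clock=36. purged={a.com}
Op 11: insert b.com -> 10.0.0.1 (expiry=36+1=37). clock=36
Op 12: insert a.com -> 10.0.0.1 (expiry=36+7=43). clock=36
Op 13: tick 11 -> clock=47. purged={a.com,b.com}
Op 14: insert b.com -> 10.0.0.3 (expiry=47+6=53). clock=47
Op 15: tick 6 -> clock=53. purged={b.com}
Op 16: tick 1 -> clock=54.
Op 17: tick 10 -> clock=64.
Op 18: tick 7 -> clock=71.
Op 19: tick 2 -> clock=73.
Op 20: insert b.com -> 10.0.0.3 (expiry=73+2=75). clock=73
Op 21: tick 8 -> clock=81. purged={b.com}
Op 22: tick 4 -> clock=85.
Op 23: insert b.com -> 10.0.0.3 (expiry=85+5=90). clock=85
Op 24: insert b.com -> 10.0.0.3 (expiry=85+8=93). clock=85
Op 25: insert a.com -> 10.0.0.2 (expiry=85+6=91). clock=85
Final cache (unexpired): {a.com,b.com} -> size=2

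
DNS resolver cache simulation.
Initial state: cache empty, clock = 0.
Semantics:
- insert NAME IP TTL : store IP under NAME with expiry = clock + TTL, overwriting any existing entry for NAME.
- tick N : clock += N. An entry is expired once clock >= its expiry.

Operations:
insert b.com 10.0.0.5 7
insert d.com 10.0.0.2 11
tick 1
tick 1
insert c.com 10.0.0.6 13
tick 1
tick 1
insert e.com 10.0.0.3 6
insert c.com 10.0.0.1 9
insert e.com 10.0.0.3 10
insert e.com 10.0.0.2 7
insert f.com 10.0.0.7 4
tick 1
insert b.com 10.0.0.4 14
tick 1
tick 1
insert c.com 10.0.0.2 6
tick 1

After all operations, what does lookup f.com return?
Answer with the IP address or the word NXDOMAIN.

Answer: NXDOMAIN

Derivation:
Op 1: insert b.com -> 10.0.0.5 (expiry=0+7=7). clock=0
Op 2: insert d.com -> 10.0.0.2 (expiry=0+11=11). clock=0
Op 3: tick 1 -> clock=1.
Op 4: tick 1 -> clock=2.
Op 5: insert c.com -> 10.0.0.6 (expiry=2+13=15). clock=2
Op 6: tick 1 -> clock=3.
Op 7: tick 1 -> clock=4.
Op 8: insert e.com -> 10.0.0.3 (expiry=4+6=10). clock=4
Op 9: insert c.com -> 10.0.0.1 (expiry=4+9=13). clock=4
Op 10: insert e.com -> 10.0.0.3 (expiry=4+10=14). clock=4
Op 11: insert e.com -> 10.0.0.2 (expiry=4+7=11). clock=4
Op 12: insert f.com -> 10.0.0.7 (expiry=4+4=8). clock=4
Op 13: tick 1 -> clock=5.
Op 14: insert b.com -> 10.0.0.4 (expiry=5+14=19). clock=5
Op 15: tick 1 -> clock=6.
Op 16: tick 1 -> clock=7.
Op 17: insert c.com -> 10.0.0.2 (expiry=7+6=13). clock=7
Op 18: tick 1 -> clock=8. purged={f.com}
lookup f.com: not in cache (expired or never inserted)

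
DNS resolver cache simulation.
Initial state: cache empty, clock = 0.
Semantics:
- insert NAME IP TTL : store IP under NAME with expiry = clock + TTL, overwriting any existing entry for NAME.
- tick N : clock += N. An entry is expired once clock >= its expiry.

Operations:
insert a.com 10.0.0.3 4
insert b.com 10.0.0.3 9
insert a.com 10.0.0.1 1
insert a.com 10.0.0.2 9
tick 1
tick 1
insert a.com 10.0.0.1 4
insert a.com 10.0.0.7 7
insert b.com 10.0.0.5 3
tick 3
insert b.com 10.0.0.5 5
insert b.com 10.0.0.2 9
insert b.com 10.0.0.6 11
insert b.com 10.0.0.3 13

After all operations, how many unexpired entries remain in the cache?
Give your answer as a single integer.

Answer: 2

Derivation:
Op 1: insert a.com -> 10.0.0.3 (expiry=0+4=4). clock=0
Op 2: insert b.com -> 10.0.0.3 (expiry=0+9=9). clock=0
Op 3: insert a.com -> 10.0.0.1 (expiry=0+1=1). clock=0
Op 4: insert a.com -> 10.0.0.2 (expiry=0+9=9). clock=0
Op 5: tick 1 -> clock=1.
Op 6: tick 1 -> clock=2.
Op 7: insert a.com -> 10.0.0.1 (expiry=2+4=6). clock=2
Op 8: insert a.com -> 10.0.0.7 (expiry=2+7=9). clock=2
Op 9: insert b.com -> 10.0.0.5 (expiry=2+3=5). clock=2
Op 10: tick 3 -> clock=5. purged={b.com}
Op 11: insert b.com -> 10.0.0.5 (expiry=5+5=10). clock=5
Op 12: insert b.com -> 10.0.0.2 (expiry=5+9=14). clock=5
Op 13: insert b.com -> 10.0.0.6 (expiry=5+11=16). clock=5
Op 14: insert b.com -> 10.0.0.3 (expiry=5+13=18). clock=5
Final cache (unexpired): {a.com,b.com} -> size=2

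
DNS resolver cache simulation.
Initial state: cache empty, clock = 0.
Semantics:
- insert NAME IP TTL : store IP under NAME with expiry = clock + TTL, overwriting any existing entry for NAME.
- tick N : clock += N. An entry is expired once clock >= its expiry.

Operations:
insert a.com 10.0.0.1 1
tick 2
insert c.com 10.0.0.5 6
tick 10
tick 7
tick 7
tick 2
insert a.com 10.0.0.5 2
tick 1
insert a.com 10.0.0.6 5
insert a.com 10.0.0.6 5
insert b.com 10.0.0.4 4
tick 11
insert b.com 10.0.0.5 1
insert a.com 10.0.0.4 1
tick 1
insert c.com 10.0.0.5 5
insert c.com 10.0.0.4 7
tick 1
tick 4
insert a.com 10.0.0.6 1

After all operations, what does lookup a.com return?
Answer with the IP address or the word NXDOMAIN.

Answer: 10.0.0.6

Derivation:
Op 1: insert a.com -> 10.0.0.1 (expiry=0+1=1). clock=0
Op 2: tick 2 -> clock=2. purged={a.com}
Op 3: insert c.com -> 10.0.0.5 (expiry=2+6=8). clock=2
Op 4: tick 10 -> clock=12. purged={c.com}
Op 5: tick 7 -> clock=19.
Op 6: tick 7 -> clock=26.
Op 7: tick 2 -> clock=28.
Op 8: insert a.com -> 10.0.0.5 (expiry=28+2=30). clock=28
Op 9: tick 1 -> clock=29.
Op 10: insert a.com -> 10.0.0.6 (expiry=29+5=34). clock=29
Op 11: insert a.com -> 10.0.0.6 (expiry=29+5=34). clock=29
Op 12: insert b.com -> 10.0.0.4 (expiry=29+4=33). clock=29
Op 13: tick 11 -> clock=40. purged={a.com,b.com}
Op 14: insert b.com -> 10.0.0.5 (expiry=40+1=41). clock=40
Op 15: insert a.com -> 10.0.0.4 (expiry=40+1=41). clock=40
Op 16: tick 1 -> clock=41. purged={a.com,b.com}
Op 17: insert c.com -> 10.0.0.5 (expiry=41+5=46). clock=41
Op 18: insert c.com -> 10.0.0.4 (expiry=41+7=48). clock=41
Op 19: tick 1 -> clock=42.
Op 20: tick 4 -> clock=46.
Op 21: insert a.com -> 10.0.0.6 (expiry=46+1=47). clock=46
lookup a.com: present, ip=10.0.0.6 expiry=47 > clock=46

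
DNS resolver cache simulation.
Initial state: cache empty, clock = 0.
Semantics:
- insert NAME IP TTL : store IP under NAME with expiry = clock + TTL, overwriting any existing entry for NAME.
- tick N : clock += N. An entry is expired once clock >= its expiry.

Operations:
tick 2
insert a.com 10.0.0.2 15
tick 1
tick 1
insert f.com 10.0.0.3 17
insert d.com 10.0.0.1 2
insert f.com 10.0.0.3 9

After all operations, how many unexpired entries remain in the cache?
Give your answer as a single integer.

Answer: 3

Derivation:
Op 1: tick 2 -> clock=2.
Op 2: insert a.com -> 10.0.0.2 (expiry=2+15=17). clock=2
Op 3: tick 1 -> clock=3.
Op 4: tick 1 -> clock=4.
Op 5: insert f.com -> 10.0.0.3 (expiry=4+17=21). clock=4
Op 6: insert d.com -> 10.0.0.1 (expiry=4+2=6). clock=4
Op 7: insert f.com -> 10.0.0.3 (expiry=4+9=13). clock=4
Final cache (unexpired): {a.com,d.com,f.com} -> size=3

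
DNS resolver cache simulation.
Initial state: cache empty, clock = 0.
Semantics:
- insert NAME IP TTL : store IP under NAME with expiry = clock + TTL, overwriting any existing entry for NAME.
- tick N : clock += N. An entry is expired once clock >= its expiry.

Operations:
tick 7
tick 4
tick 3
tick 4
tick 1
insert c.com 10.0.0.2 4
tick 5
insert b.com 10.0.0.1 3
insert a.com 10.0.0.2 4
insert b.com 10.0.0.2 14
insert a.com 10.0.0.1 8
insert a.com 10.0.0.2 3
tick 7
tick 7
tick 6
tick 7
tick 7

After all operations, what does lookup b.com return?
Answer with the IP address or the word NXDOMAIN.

Op 1: tick 7 -> clock=7.
Op 2: tick 4 -> clock=11.
Op 3: tick 3 -> clock=14.
Op 4: tick 4 -> clock=18.
Op 5: tick 1 -> clock=19.
Op 6: insert c.com -> 10.0.0.2 (expiry=19+4=23). clock=19
Op 7: tick 5 -> clock=24. purged={c.com}
Op 8: insert b.com -> 10.0.0.1 (expiry=24+3=27). clock=24
Op 9: insert a.com -> 10.0.0.2 (expiry=24+4=28). clock=24
Op 10: insert b.com -> 10.0.0.2 (expiry=24+14=38). clock=24
Op 11: insert a.com -> 10.0.0.1 (expiry=24+8=32). clock=24
Op 12: insert a.com -> 10.0.0.2 (expiry=24+3=27). clock=24
Op 13: tick 7 -> clock=31. purged={a.com}
Op 14: tick 7 -> clock=38. purged={b.com}
Op 15: tick 6 -> clock=44.
Op 16: tick 7 -> clock=51.
Op 17: tick 7 -> clock=58.
lookup b.com: not in cache (expired or never inserted)

Answer: NXDOMAIN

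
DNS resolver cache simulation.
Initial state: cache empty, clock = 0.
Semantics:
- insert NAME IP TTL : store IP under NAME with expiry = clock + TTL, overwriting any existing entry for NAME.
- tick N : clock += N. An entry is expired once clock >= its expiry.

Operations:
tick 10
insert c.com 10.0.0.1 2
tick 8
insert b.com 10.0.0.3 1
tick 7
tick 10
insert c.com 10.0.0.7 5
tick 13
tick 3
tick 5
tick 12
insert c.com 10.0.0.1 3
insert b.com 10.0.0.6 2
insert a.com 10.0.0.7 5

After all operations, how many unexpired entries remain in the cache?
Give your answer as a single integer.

Answer: 3

Derivation:
Op 1: tick 10 -> clock=10.
Op 2: insert c.com -> 10.0.0.1 (expiry=10+2=12). clock=10
Op 3: tick 8 -> clock=18. purged={c.com}
Op 4: insert b.com -> 10.0.0.3 (expiry=18+1=19). clock=18
Op 5: tick 7 -> clock=25. purged={b.com}
Op 6: tick 10 -> clock=35.
Op 7: insert c.com -> 10.0.0.7 (expiry=35+5=40). clock=35
Op 8: tick 13 -> clock=48. purged={c.com}
Op 9: tick 3 -> clock=51.
Op 10: tick 5 -> clock=56.
Op 11: tick 12 -> clock=68.
Op 12: insert c.com -> 10.0.0.1 (expiry=68+3=71). clock=68
Op 13: insert b.com -> 10.0.0.6 (expiry=68+2=70). clock=68
Op 14: insert a.com -> 10.0.0.7 (expiry=68+5=73). clock=68
Final cache (unexpired): {a.com,b.com,c.com} -> size=3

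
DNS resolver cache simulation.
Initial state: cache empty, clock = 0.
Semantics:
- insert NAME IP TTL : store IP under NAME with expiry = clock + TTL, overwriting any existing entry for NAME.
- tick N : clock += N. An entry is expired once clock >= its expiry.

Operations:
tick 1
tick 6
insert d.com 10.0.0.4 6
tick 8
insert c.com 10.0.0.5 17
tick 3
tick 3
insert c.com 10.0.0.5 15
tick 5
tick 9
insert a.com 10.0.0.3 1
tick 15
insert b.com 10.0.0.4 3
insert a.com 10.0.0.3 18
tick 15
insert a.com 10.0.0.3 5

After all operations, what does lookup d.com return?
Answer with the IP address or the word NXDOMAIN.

Answer: NXDOMAIN

Derivation:
Op 1: tick 1 -> clock=1.
Op 2: tick 6 -> clock=7.
Op 3: insert d.com -> 10.0.0.4 (expiry=7+6=13). clock=7
Op 4: tick 8 -> clock=15. purged={d.com}
Op 5: insert c.com -> 10.0.0.5 (expiry=15+17=32). clock=15
Op 6: tick 3 -> clock=18.
Op 7: tick 3 -> clock=21.
Op 8: insert c.com -> 10.0.0.5 (expiry=21+15=36). clock=21
Op 9: tick 5 -> clock=26.
Op 10: tick 9 -> clock=35.
Op 11: insert a.com -> 10.0.0.3 (expiry=35+1=36). clock=35
Op 12: tick 15 -> clock=50. purged={a.com,c.com}
Op 13: insert b.com -> 10.0.0.4 (expiry=50+3=53). clock=50
Op 14: insert a.com -> 10.0.0.3 (expiry=50+18=68). clock=50
Op 15: tick 15 -> clock=65. purged={b.com}
Op 16: insert a.com -> 10.0.0.3 (expiry=65+5=70). clock=65
lookup d.com: not in cache (expired or never inserted)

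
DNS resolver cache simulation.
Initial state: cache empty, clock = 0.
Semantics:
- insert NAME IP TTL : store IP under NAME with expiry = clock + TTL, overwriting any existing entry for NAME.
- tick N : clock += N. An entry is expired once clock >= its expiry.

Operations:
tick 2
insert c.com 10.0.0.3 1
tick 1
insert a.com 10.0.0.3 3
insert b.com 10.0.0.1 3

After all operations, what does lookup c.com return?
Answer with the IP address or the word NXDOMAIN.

Op 1: tick 2 -> clock=2.
Op 2: insert c.com -> 10.0.0.3 (expiry=2+1=3). clock=2
Op 3: tick 1 -> clock=3. purged={c.com}
Op 4: insert a.com -> 10.0.0.3 (expiry=3+3=6). clock=3
Op 5: insert b.com -> 10.0.0.1 (expiry=3+3=6). clock=3
lookup c.com: not in cache (expired or never inserted)

Answer: NXDOMAIN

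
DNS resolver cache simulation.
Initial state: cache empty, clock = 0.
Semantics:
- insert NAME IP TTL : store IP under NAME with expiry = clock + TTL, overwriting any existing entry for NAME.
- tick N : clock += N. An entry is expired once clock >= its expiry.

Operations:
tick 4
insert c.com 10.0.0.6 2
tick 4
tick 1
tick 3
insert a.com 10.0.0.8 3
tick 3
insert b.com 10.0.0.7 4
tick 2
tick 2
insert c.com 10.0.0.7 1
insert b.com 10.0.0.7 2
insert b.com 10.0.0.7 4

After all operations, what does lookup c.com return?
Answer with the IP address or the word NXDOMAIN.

Op 1: tick 4 -> clock=4.
Op 2: insert c.com -> 10.0.0.6 (expiry=4+2=6). clock=4
Op 3: tick 4 -> clock=8. purged={c.com}
Op 4: tick 1 -> clock=9.
Op 5: tick 3 -> clock=12.
Op 6: insert a.com -> 10.0.0.8 (expiry=12+3=15). clock=12
Op 7: tick 3 -> clock=15. purged={a.com}
Op 8: insert b.com -> 10.0.0.7 (expiry=15+4=19). clock=15
Op 9: tick 2 -> clock=17.
Op 10: tick 2 -> clock=19. purged={b.com}
Op 11: insert c.com -> 10.0.0.7 (expiry=19+1=20). clock=19
Op 12: insert b.com -> 10.0.0.7 (expiry=19+2=21). clock=19
Op 13: insert b.com -> 10.0.0.7 (expiry=19+4=23). clock=19
lookup c.com: present, ip=10.0.0.7 expiry=20 > clock=19

Answer: 10.0.0.7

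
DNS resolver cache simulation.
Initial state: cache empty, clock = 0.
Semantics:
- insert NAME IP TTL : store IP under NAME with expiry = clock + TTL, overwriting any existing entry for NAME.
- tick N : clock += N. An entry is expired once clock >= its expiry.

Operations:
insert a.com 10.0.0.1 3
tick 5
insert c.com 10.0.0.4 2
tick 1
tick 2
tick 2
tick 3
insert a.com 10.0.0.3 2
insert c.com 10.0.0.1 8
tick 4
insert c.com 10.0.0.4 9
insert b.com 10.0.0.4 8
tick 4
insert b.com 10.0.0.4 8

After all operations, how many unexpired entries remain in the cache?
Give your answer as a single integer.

Answer: 2

Derivation:
Op 1: insert a.com -> 10.0.0.1 (expiry=0+3=3). clock=0
Op 2: tick 5 -> clock=5. purged={a.com}
Op 3: insert c.com -> 10.0.0.4 (expiry=5+2=7). clock=5
Op 4: tick 1 -> clock=6.
Op 5: tick 2 -> clock=8. purged={c.com}
Op 6: tick 2 -> clock=10.
Op 7: tick 3 -> clock=13.
Op 8: insert a.com -> 10.0.0.3 (expiry=13+2=15). clock=13
Op 9: insert c.com -> 10.0.0.1 (expiry=13+8=21). clock=13
Op 10: tick 4 -> clock=17. purged={a.com}
Op 11: insert c.com -> 10.0.0.4 (expiry=17+9=26). clock=17
Op 12: insert b.com -> 10.0.0.4 (expiry=17+8=25). clock=17
Op 13: tick 4 -> clock=21.
Op 14: insert b.com -> 10.0.0.4 (expiry=21+8=29). clock=21
Final cache (unexpired): {b.com,c.com} -> size=2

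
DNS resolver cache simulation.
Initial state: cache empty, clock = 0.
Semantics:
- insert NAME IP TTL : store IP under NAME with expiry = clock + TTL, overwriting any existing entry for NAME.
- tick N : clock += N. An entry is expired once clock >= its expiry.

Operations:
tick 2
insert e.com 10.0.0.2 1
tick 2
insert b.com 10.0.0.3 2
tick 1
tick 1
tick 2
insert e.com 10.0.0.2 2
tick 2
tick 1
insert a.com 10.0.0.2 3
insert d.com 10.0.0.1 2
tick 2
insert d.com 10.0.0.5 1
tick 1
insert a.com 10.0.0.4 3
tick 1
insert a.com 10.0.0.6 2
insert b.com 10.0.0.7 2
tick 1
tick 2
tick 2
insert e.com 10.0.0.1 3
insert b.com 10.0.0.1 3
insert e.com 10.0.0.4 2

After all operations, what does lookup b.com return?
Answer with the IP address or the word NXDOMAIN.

Answer: 10.0.0.1

Derivation:
Op 1: tick 2 -> clock=2.
Op 2: insert e.com -> 10.0.0.2 (expiry=2+1=3). clock=2
Op 3: tick 2 -> clock=4. purged={e.com}
Op 4: insert b.com -> 10.0.0.3 (expiry=4+2=6). clock=4
Op 5: tick 1 -> clock=5.
Op 6: tick 1 -> clock=6. purged={b.com}
Op 7: tick 2 -> clock=8.
Op 8: insert e.com -> 10.0.0.2 (expiry=8+2=10). clock=8
Op 9: tick 2 -> clock=10. purged={e.com}
Op 10: tick 1 -> clock=11.
Op 11: insert a.com -> 10.0.0.2 (expiry=11+3=14). clock=11
Op 12: insert d.com -> 10.0.0.1 (expiry=11+2=13). clock=11
Op 13: tick 2 -> clock=13. purged={d.com}
Op 14: insert d.com -> 10.0.0.5 (expiry=13+1=14). clock=13
Op 15: tick 1 -> clock=14. purged={a.com,d.com}
Op 16: insert a.com -> 10.0.0.4 (expiry=14+3=17). clock=14
Op 17: tick 1 -> clock=15.
Op 18: insert a.com -> 10.0.0.6 (expiry=15+2=17). clock=15
Op 19: insert b.com -> 10.0.0.7 (expiry=15+2=17). clock=15
Op 20: tick 1 -> clock=16.
Op 21: tick 2 -> clock=18. purged={a.com,b.com}
Op 22: tick 2 -> clock=20.
Op 23: insert e.com -> 10.0.0.1 (expiry=20+3=23). clock=20
Op 24: insert b.com -> 10.0.0.1 (expiry=20+3=23). clock=20
Op 25: insert e.com -> 10.0.0.4 (expiry=20+2=22). clock=20
lookup b.com: present, ip=10.0.0.1 expiry=23 > clock=20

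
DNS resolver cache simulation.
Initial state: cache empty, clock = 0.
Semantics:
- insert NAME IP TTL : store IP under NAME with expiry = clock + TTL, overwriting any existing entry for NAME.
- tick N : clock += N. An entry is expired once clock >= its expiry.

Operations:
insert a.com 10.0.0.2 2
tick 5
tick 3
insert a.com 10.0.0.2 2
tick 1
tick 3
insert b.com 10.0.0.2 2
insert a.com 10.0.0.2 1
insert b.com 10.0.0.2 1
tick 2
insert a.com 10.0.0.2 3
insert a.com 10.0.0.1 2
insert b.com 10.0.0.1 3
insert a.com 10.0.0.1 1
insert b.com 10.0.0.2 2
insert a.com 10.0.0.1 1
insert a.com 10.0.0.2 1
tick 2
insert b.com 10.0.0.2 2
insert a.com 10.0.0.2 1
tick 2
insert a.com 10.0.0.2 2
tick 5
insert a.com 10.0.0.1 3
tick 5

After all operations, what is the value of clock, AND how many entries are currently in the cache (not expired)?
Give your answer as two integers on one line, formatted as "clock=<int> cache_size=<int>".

Answer: clock=28 cache_size=0

Derivation:
Op 1: insert a.com -> 10.0.0.2 (expiry=0+2=2). clock=0
Op 2: tick 5 -> clock=5. purged={a.com}
Op 3: tick 3 -> clock=8.
Op 4: insert a.com -> 10.0.0.2 (expiry=8+2=10). clock=8
Op 5: tick 1 -> clock=9.
Op 6: tick 3 -> clock=12. purged={a.com}
Op 7: insert b.com -> 10.0.0.2 (expiry=12+2=14). clock=12
Op 8: insert a.com -> 10.0.0.2 (expiry=12+1=13). clock=12
Op 9: insert b.com -> 10.0.0.2 (expiry=12+1=13). clock=12
Op 10: tick 2 -> clock=14. purged={a.com,b.com}
Op 11: insert a.com -> 10.0.0.2 (expiry=14+3=17). clock=14
Op 12: insert a.com -> 10.0.0.1 (expiry=14+2=16). clock=14
Op 13: insert b.com -> 10.0.0.1 (expiry=14+3=17). clock=14
Op 14: insert a.com -> 10.0.0.1 (expiry=14+1=15). clock=14
Op 15: insert b.com -> 10.0.0.2 (expiry=14+2=16). clock=14
Op 16: insert a.com -> 10.0.0.1 (expiry=14+1=15). clock=14
Op 17: insert a.com -> 10.0.0.2 (expiry=14+1=15). clock=14
Op 18: tick 2 -> clock=16. purged={a.com,b.com}
Op 19: insert b.com -> 10.0.0.2 (expiry=16+2=18). clock=16
Op 20: insert a.com -> 10.0.0.2 (expiry=16+1=17). clock=16
Op 21: tick 2 -> clock=18. purged={a.com,b.com}
Op 22: insert a.com -> 10.0.0.2 (expiry=18+2=20). clock=18
Op 23: tick 5 -> clock=23. purged={a.com}
Op 24: insert a.com -> 10.0.0.1 (expiry=23+3=26). clock=23
Op 25: tick 5 -> clock=28. purged={a.com}
Final clock = 28
Final cache (unexpired): {} -> size=0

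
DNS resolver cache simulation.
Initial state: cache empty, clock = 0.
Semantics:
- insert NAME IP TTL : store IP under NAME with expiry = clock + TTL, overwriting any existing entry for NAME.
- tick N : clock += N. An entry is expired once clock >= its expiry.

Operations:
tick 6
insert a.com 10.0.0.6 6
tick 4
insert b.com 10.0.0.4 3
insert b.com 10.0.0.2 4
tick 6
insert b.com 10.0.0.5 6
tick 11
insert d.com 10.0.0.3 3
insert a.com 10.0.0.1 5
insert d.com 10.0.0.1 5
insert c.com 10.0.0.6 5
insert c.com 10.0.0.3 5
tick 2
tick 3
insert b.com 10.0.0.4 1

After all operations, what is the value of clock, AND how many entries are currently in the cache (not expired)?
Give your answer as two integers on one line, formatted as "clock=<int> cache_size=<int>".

Answer: clock=32 cache_size=1

Derivation:
Op 1: tick 6 -> clock=6.
Op 2: insert a.com -> 10.0.0.6 (expiry=6+6=12). clock=6
Op 3: tick 4 -> clock=10.
Op 4: insert b.com -> 10.0.0.4 (expiry=10+3=13). clock=10
Op 5: insert b.com -> 10.0.0.2 (expiry=10+4=14). clock=10
Op 6: tick 6 -> clock=16. purged={a.com,b.com}
Op 7: insert b.com -> 10.0.0.5 (expiry=16+6=22). clock=16
Op 8: tick 11 -> clock=27. purged={b.com}
Op 9: insert d.com -> 10.0.0.3 (expiry=27+3=30). clock=27
Op 10: insert a.com -> 10.0.0.1 (expiry=27+5=32). clock=27
Op 11: insert d.com -> 10.0.0.1 (expiry=27+5=32). clock=27
Op 12: insert c.com -> 10.0.0.6 (expiry=27+5=32). clock=27
Op 13: insert c.com -> 10.0.0.3 (expiry=27+5=32). clock=27
Op 14: tick 2 -> clock=29.
Op 15: tick 3 -> clock=32. purged={a.com,c.com,d.com}
Op 16: insert b.com -> 10.0.0.4 (expiry=32+1=33). clock=32
Final clock = 32
Final cache (unexpired): {b.com} -> size=1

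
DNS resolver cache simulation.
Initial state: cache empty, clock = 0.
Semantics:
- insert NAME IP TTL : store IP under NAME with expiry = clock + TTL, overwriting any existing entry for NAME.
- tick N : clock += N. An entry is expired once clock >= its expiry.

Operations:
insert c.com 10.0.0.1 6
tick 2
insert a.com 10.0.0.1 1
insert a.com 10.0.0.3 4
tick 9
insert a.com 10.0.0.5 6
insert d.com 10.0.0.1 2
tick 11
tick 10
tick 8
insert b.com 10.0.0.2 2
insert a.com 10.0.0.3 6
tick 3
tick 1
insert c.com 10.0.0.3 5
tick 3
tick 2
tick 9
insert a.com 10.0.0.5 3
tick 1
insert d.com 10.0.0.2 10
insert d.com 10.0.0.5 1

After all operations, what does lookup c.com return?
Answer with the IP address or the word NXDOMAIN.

Answer: NXDOMAIN

Derivation:
Op 1: insert c.com -> 10.0.0.1 (expiry=0+6=6). clock=0
Op 2: tick 2 -> clock=2.
Op 3: insert a.com -> 10.0.0.1 (expiry=2+1=3). clock=2
Op 4: insert a.com -> 10.0.0.3 (expiry=2+4=6). clock=2
Op 5: tick 9 -> clock=11. purged={a.com,c.com}
Op 6: insert a.com -> 10.0.0.5 (expiry=11+6=17). clock=11
Op 7: insert d.com -> 10.0.0.1 (expiry=11+2=13). clock=11
Op 8: tick 11 -> clock=22. purged={a.com,d.com}
Op 9: tick 10 -> clock=32.
Op 10: tick 8 -> clock=40.
Op 11: insert b.com -> 10.0.0.2 (expiry=40+2=42). clock=40
Op 12: insert a.com -> 10.0.0.3 (expiry=40+6=46). clock=40
Op 13: tick 3 -> clock=43. purged={b.com}
Op 14: tick 1 -> clock=44.
Op 15: insert c.com -> 10.0.0.3 (expiry=44+5=49). clock=44
Op 16: tick 3 -> clock=47. purged={a.com}
Op 17: tick 2 -> clock=49. purged={c.com}
Op 18: tick 9 -> clock=58.
Op 19: insert a.com -> 10.0.0.5 (expiry=58+3=61). clock=58
Op 20: tick 1 -> clock=59.
Op 21: insert d.com -> 10.0.0.2 (expiry=59+10=69). clock=59
Op 22: insert d.com -> 10.0.0.5 (expiry=59+1=60). clock=59
lookup c.com: not in cache (expired or never inserted)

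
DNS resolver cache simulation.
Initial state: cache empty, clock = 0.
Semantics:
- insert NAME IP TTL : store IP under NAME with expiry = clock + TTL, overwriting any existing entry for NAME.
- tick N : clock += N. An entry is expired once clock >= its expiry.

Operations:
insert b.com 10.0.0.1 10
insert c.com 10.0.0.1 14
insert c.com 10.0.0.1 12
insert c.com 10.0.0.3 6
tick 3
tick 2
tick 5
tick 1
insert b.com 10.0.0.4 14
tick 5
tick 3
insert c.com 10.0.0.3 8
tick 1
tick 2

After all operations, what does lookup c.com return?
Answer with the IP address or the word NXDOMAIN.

Answer: 10.0.0.3

Derivation:
Op 1: insert b.com -> 10.0.0.1 (expiry=0+10=10). clock=0
Op 2: insert c.com -> 10.0.0.1 (expiry=0+14=14). clock=0
Op 3: insert c.com -> 10.0.0.1 (expiry=0+12=12). clock=0
Op 4: insert c.com -> 10.0.0.3 (expiry=0+6=6). clock=0
Op 5: tick 3 -> clock=3.
Op 6: tick 2 -> clock=5.
Op 7: tick 5 -> clock=10. purged={b.com,c.com}
Op 8: tick 1 -> clock=11.
Op 9: insert b.com -> 10.0.0.4 (expiry=11+14=25). clock=11
Op 10: tick 5 -> clock=16.
Op 11: tick 3 -> clock=19.
Op 12: insert c.com -> 10.0.0.3 (expiry=19+8=27). clock=19
Op 13: tick 1 -> clock=20.
Op 14: tick 2 -> clock=22.
lookup c.com: present, ip=10.0.0.3 expiry=27 > clock=22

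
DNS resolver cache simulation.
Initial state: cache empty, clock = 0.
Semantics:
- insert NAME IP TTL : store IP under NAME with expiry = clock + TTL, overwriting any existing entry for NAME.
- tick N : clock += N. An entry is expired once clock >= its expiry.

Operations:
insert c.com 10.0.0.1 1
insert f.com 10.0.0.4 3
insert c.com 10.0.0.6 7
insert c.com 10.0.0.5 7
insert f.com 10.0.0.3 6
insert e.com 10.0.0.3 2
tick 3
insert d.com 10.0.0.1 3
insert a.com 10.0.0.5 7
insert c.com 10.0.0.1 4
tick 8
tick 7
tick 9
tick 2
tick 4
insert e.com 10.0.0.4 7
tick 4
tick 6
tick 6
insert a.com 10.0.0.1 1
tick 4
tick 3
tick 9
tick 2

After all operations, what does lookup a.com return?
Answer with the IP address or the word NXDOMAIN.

Answer: NXDOMAIN

Derivation:
Op 1: insert c.com -> 10.0.0.1 (expiry=0+1=1). clock=0
Op 2: insert f.com -> 10.0.0.4 (expiry=0+3=3). clock=0
Op 3: insert c.com -> 10.0.0.6 (expiry=0+7=7). clock=0
Op 4: insert c.com -> 10.0.0.5 (expiry=0+7=7). clock=0
Op 5: insert f.com -> 10.0.0.3 (expiry=0+6=6). clock=0
Op 6: insert e.com -> 10.0.0.3 (expiry=0+2=2). clock=0
Op 7: tick 3 -> clock=3. purged={e.com}
Op 8: insert d.com -> 10.0.0.1 (expiry=3+3=6). clock=3
Op 9: insert a.com -> 10.0.0.5 (expiry=3+7=10). clock=3
Op 10: insert c.com -> 10.0.0.1 (expiry=3+4=7). clock=3
Op 11: tick 8 -> clock=11. purged={a.com,c.com,d.com,f.com}
Op 12: tick 7 -> clock=18.
Op 13: tick 9 -> clock=27.
Op 14: tick 2 -> clock=29.
Op 15: tick 4 -> clock=33.
Op 16: insert e.com -> 10.0.0.4 (expiry=33+7=40). clock=33
Op 17: tick 4 -> clock=37.
Op 18: tick 6 -> clock=43. purged={e.com}
Op 19: tick 6 -> clock=49.
Op 20: insert a.com -> 10.0.0.1 (expiry=49+1=50). clock=49
Op 21: tick 4 -> clock=53. purged={a.com}
Op 22: tick 3 -> clock=56.
Op 23: tick 9 -> clock=65.
Op 24: tick 2 -> clock=67.
lookup a.com: not in cache (expired or never inserted)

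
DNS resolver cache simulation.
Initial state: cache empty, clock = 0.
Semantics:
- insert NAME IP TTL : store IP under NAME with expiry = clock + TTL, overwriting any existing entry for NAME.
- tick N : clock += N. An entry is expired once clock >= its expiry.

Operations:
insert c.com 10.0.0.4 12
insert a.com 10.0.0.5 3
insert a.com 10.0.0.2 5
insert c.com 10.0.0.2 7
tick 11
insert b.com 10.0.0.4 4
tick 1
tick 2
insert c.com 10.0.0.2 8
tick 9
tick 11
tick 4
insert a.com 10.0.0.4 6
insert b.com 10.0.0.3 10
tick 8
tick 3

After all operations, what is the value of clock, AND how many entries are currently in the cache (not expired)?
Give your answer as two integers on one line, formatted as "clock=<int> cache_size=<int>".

Answer: clock=49 cache_size=0

Derivation:
Op 1: insert c.com -> 10.0.0.4 (expiry=0+12=12). clock=0
Op 2: insert a.com -> 10.0.0.5 (expiry=0+3=3). clock=0
Op 3: insert a.com -> 10.0.0.2 (expiry=0+5=5). clock=0
Op 4: insert c.com -> 10.0.0.2 (expiry=0+7=7). clock=0
Op 5: tick 11 -> clock=11. purged={a.com,c.com}
Op 6: insert b.com -> 10.0.0.4 (expiry=11+4=15). clock=11
Op 7: tick 1 -> clock=12.
Op 8: tick 2 -> clock=14.
Op 9: insert c.com -> 10.0.0.2 (expiry=14+8=22). clock=14
Op 10: tick 9 -> clock=23. purged={b.com,c.com}
Op 11: tick 11 -> clock=34.
Op 12: tick 4 -> clock=38.
Op 13: insert a.com -> 10.0.0.4 (expiry=38+6=44). clock=38
Op 14: insert b.com -> 10.0.0.3 (expiry=38+10=48). clock=38
Op 15: tick 8 -> clock=46. purged={a.com}
Op 16: tick 3 -> clock=49. purged={b.com}
Final clock = 49
Final cache (unexpired): {} -> size=0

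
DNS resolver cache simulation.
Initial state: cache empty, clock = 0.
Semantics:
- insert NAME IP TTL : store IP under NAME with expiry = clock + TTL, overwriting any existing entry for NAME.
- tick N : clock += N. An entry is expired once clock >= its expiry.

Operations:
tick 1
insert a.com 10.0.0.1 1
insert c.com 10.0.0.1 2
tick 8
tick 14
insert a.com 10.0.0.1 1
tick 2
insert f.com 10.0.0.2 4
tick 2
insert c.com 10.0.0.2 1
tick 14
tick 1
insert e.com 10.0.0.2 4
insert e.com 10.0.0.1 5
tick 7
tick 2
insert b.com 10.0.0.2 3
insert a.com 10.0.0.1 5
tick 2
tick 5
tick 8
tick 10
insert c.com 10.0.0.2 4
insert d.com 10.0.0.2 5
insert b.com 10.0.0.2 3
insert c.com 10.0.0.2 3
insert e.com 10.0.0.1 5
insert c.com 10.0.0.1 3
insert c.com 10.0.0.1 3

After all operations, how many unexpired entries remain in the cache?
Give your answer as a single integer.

Op 1: tick 1 -> clock=1.
Op 2: insert a.com -> 10.0.0.1 (expiry=1+1=2). clock=1
Op 3: insert c.com -> 10.0.0.1 (expiry=1+2=3). clock=1
Op 4: tick 8 -> clock=9. purged={a.com,c.com}
Op 5: tick 14 -> clock=23.
Op 6: insert a.com -> 10.0.0.1 (expiry=23+1=24). clock=23
Op 7: tick 2 -> clock=25. purged={a.com}
Op 8: insert f.com -> 10.0.0.2 (expiry=25+4=29). clock=25
Op 9: tick 2 -> clock=27.
Op 10: insert c.com -> 10.0.0.2 (expiry=27+1=28). clock=27
Op 11: tick 14 -> clock=41. purged={c.com,f.com}
Op 12: tick 1 -> clock=42.
Op 13: insert e.com -> 10.0.0.2 (expiry=42+4=46). clock=42
Op 14: insert e.com -> 10.0.0.1 (expiry=42+5=47). clock=42
Op 15: tick 7 -> clock=49. purged={e.com}
Op 16: tick 2 -> clock=51.
Op 17: insert b.com -> 10.0.0.2 (expiry=51+3=54). clock=51
Op 18: insert a.com -> 10.0.0.1 (expiry=51+5=56). clock=51
Op 19: tick 2 -> clock=53.
Op 20: tick 5 -> clock=58. purged={a.com,b.com}
Op 21: tick 8 -> clock=66.
Op 22: tick 10 -> clock=76.
Op 23: insert c.com -> 10.0.0.2 (expiry=76+4=80). clock=76
Op 24: insert d.com -> 10.0.0.2 (expiry=76+5=81). clock=76
Op 25: insert b.com -> 10.0.0.2 (expiry=76+3=79). clock=76
Op 26: insert c.com -> 10.0.0.2 (expiry=76+3=79). clock=76
Op 27: insert e.com -> 10.0.0.1 (expiry=76+5=81). clock=76
Op 28: insert c.com -> 10.0.0.1 (expiry=76+3=79). clock=76
Op 29: insert c.com -> 10.0.0.1 (expiry=76+3=79). clock=76
Final cache (unexpired): {b.com,c.com,d.com,e.com} -> size=4

Answer: 4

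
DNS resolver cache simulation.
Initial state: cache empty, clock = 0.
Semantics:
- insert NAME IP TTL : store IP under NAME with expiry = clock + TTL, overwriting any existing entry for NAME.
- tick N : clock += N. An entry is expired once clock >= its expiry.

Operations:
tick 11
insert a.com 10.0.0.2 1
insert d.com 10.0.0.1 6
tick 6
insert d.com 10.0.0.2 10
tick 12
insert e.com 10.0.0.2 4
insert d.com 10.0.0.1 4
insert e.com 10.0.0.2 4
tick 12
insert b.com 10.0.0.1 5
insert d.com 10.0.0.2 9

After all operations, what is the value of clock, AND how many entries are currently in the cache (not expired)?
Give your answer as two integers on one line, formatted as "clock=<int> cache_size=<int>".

Op 1: tick 11 -> clock=11.
Op 2: insert a.com -> 10.0.0.2 (expiry=11+1=12). clock=11
Op 3: insert d.com -> 10.0.0.1 (expiry=11+6=17). clock=11
Op 4: tick 6 -> clock=17. purged={a.com,d.com}
Op 5: insert d.com -> 10.0.0.2 (expiry=17+10=27). clock=17
Op 6: tick 12 -> clock=29. purged={d.com}
Op 7: insert e.com -> 10.0.0.2 (expiry=29+4=33). clock=29
Op 8: insert d.com -> 10.0.0.1 (expiry=29+4=33). clock=29
Op 9: insert e.com -> 10.0.0.2 (expiry=29+4=33). clock=29
Op 10: tick 12 -> clock=41. purged={d.com,e.com}
Op 11: insert b.com -> 10.0.0.1 (expiry=41+5=46). clock=41
Op 12: insert d.com -> 10.0.0.2 (expiry=41+9=50). clock=41
Final clock = 41
Final cache (unexpired): {b.com,d.com} -> size=2

Answer: clock=41 cache_size=2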